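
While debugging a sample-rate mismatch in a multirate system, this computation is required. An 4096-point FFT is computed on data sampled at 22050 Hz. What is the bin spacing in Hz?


DFT frequency resolution:
df = fs / N
   = 22050 / 4096
   = 5.3833 Hz

5.3833 Hz


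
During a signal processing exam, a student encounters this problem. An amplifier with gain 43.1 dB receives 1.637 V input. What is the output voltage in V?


Output voltage from dB gain:
V_out = V_in * 10^(gain_dB / 20)
      = 1.637 * 10^(43.1 / 20)
      = 1.637 * 142.889396
      = 233.9099 V

233.9099 V


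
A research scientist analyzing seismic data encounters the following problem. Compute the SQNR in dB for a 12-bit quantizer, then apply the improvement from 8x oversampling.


Step 1 — baseline SQNR at Nyquist:
SQNR_base = 6.02*N + 1.76
          = 6.02*12 + 1.76
          = 74.0 dB

Step 2 — oversampling processing gain:
G = 10*log10(OSR) = 10*log10(8) = 9.03 dB

Step 3 — total:
SQNR_total = 74.0 + 9.03 = 83.03 dB

Base SQNR = 74.0 dB; oversampled SQNR = 83.03 dB


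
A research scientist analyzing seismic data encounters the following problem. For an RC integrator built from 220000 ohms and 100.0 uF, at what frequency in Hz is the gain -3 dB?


Cutoff frequency of a first-order RC filter:
fc = 1 / (2 * pi * R * C)
C = 100.0 uF = 0.0001 F
fc = 1 / (2 * pi * 220000 * 0.0001)
   = 1 / 138.23007675795
   = 0.007234 Hz

0.007234 Hz


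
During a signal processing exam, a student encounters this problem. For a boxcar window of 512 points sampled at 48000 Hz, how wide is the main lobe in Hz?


Main lobe width for a rectangular window:
Width = 2 * fs / N
      = 2 * 48000 / 512
      = 96000 / 512
      = 187.5 Hz

187.5 Hz


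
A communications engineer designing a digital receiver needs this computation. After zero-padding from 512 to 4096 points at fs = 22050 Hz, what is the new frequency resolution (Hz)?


Frequency resolution after zero-padding:
N_padded = 512 * 8 = 4096
df = fs / N_padded
   = 22050 / 4096
   = 5.3833 Hz

5.3833 Hz


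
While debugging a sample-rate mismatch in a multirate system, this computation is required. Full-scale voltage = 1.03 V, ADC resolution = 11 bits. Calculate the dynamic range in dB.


Dynamic range from full-scale to LSB:
V_min = V_max / 2^bits = 1.03 / 2^11
DR = 20 * log10(V_max / V_min)
   = 20 * log10(2^11)
   = 20 * 11 * log10(2)
   = 66.23 dB

66.23 dB


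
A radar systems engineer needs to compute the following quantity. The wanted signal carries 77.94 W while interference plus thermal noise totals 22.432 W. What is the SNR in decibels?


SNR in decibels:
SNR = 10 * log10(Ps / Pn)
    = 10 * log10(77.94 / 22.432)
    = 10 * log10(3.4745)
    = 10 * 0.5409
    = 5.41 dB

5.41 dB


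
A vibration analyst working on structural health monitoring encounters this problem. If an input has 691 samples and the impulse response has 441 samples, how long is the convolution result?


Linear convolution output length:
L = N + M - 1
  = 691 + 441 - 1
  = 1131 samples

1131


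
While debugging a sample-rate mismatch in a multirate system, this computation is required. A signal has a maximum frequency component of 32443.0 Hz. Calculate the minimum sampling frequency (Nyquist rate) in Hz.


The Nyquist rate is twice the maximum frequency component.
fs_min = 2 * fmax
      = 2 * 32443.0
      = 64886.0 Hz

64886.0


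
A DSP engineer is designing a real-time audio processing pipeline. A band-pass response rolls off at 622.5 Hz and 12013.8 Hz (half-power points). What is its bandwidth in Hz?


Bandwidth is the difference of -3dB frequencies:
BW = f_high - f_low
   = 12013.8 - 622.5
   = 11391.3 Hz

11391.3 Hz


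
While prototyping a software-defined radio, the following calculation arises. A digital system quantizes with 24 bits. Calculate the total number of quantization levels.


Number of quantization levels = 2^N
= 2^24
= 16777216

16777216


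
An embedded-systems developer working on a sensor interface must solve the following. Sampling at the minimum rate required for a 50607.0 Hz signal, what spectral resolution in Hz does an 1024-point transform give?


Step 1 — Nyquist sampling rate:
fs = 2 * fmax = 2 * 50607.0 = 101214.0 Hz

Step 2 — DFT bin spacing:
df = fs / N = 101214.0 / 1024 = 98.8418 Hz

98.8418 Hz


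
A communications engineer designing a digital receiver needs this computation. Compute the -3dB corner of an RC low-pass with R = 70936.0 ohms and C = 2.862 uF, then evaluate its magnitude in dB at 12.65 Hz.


Step 1 — cutoff frequency:
fc = 1 / (2*pi*R*C)
C = 2.862 uF = 2.862e-06 F
fc = 1 / (2*pi*70936.0*2.862e-06)
   = 0.783942 Hz

Step 2 — magnitude at f = 12.65 Hz:
|H(f)| = 1 / sqrt(1 + (f/fc)^2)
f/fc = 12.65 / 0.783942 = 16.136398
|H| = 1 / sqrt(1 + 260.38334) = 0.061853
|H|_dB = 20*log10(0.061853) = -24.17 dB

fc = 0.783942 Hz; |H(12.65 Hz)| = -24.17 dB


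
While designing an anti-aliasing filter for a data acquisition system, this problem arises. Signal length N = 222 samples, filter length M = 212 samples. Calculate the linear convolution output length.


Linear convolution output length:
L = N + M - 1
  = 222 + 212 - 1
  = 433 samples

433


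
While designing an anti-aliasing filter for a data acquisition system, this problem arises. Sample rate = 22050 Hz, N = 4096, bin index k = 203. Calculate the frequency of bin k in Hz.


Frequency of DFT bin k:
f_k = k * fs / N
    = 203 * 22050 / 4096
    = 4476150 / 4096
    = 1092.81 Hz

1092.81 Hz


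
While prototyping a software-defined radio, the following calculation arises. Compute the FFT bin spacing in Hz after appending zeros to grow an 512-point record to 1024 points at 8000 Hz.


Frequency resolution after zero-padding:
N_padded = 512 * 2 = 1024
df = fs / N_padded
   = 8000 / 1024
   = 7.8125 Hz

7.8125 Hz


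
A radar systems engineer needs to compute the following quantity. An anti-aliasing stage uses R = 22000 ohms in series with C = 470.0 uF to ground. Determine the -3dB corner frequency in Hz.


Cutoff frequency of a first-order RC filter:
fc = 1 / (2 * pi * R * C)
C = 470.0 uF = 0.00047 F
fc = 1 / (2 * pi * 22000 * 0.00047)
   = 1 / 64.968136076237
   = 0.015392 Hz

0.015392 Hz


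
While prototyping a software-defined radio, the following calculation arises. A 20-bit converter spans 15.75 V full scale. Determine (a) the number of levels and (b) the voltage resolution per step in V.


Step 1 — number of quantization levels:
L = 2^N = 2^20 = 1048576

Step 2 — LSB step size:
delta = Vfs / L
      = 15.75 / 1048576
      = 1.502e-05 V

Levels = 1048576; step size = 1.502e-05 V


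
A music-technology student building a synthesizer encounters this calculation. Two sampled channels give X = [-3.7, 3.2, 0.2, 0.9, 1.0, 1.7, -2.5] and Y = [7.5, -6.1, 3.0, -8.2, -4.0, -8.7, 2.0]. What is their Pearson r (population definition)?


Pearson correlation coefficient (population):
r = cov(X,Y) / (std(X) * std(Y))
Mean X = 0.1143, Mean Y = -2.0714
Cov(X,Y) = -10.883265
Std(X) = 2.230585, Std(Y) = 5.798452
r = -0.8415

-0.8415


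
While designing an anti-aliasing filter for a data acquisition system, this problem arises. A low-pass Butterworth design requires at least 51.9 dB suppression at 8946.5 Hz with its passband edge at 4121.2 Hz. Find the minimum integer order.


Butterworth filter order formula:
n = log10(10^(A/10) - 1) / (2 * log10(f_stop/f_pass))
10^(51.9/10) - 1 = 154880.6619
f_stop/f_pass = 8946.5 / 4121.2 = 2.1708
n = 7.7088 -> ceil = 8

8


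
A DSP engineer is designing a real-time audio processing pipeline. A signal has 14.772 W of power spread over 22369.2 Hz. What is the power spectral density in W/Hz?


Power spectral density:
PSD = P / BW
    = 14.772 / 22369.2
    = 0.00066037 W/Hz

0.00066037 W/Hz


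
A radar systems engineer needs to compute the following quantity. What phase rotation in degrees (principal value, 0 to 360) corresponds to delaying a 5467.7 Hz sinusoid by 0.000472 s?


Phase shift from frequency and time delay:
phi = 360 * f * t_delay
    = 360 * 5467.7 * 0.000472
    = 929.07 degrees
    mod 360 = 209.07 degrees

209.07 degrees


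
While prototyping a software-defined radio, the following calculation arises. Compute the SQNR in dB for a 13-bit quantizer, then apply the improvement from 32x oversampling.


Step 1 — baseline SQNR at Nyquist:
SQNR_base = 6.02*N + 1.76
          = 6.02*13 + 1.76
          = 80.02 dB

Step 2 — oversampling processing gain:
G = 10*log10(OSR) = 10*log10(32) = 15.05 dB

Step 3 — total:
SQNR_total = 80.02 + 15.05 = 95.07 dB

Base SQNR = 80.02 dB; oversampled SQNR = 95.07 dB


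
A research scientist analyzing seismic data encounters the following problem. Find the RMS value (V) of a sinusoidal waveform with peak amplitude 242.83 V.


RMS voltage for a sinusoidal waveform:
V_rms = V_peak / sqrt(2)
      = 242.83 / 1.414214
      = 171.707 V

171.707 V


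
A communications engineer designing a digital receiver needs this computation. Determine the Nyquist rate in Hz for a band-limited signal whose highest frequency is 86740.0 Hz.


The Nyquist rate is twice the maximum frequency component.
fs_min = 2 * fmax
      = 2 * 86740.0
      = 173480.0 Hz

173480.0


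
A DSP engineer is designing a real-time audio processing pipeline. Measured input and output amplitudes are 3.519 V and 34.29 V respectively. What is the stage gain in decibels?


Voltage gain in dB:
G = 20 * log10(Vout / Vin)
  = 20 * log10(34.29 / 3.519)
  = 20 * log10(9.744246)
  = 20 * 0.988748
  = 19.77 dB

19.77 dB


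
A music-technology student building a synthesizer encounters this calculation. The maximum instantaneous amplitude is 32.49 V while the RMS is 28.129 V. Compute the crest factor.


Crest factor is the ratio of peak to RMS:
CF = V_peak / V_rms
   = 32.49 / 28.129
   = 1.155

1.155


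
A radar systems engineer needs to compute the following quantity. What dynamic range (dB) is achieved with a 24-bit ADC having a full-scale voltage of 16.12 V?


Dynamic range from full-scale to LSB:
V_min = V_max / 2^bits = 16.12 / 2^24
DR = 20 * log10(V_max / V_min)
   = 20 * log10(2^24)
   = 20 * 24 * log10(2)
   = 144.49 dB

144.49 dB


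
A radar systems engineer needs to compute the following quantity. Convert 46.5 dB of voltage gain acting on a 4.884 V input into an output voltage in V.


Output voltage from dB gain:
V_out = V_in * 10^(gain_dB / 20)
      = 4.884 * 10^(46.5 / 20)
      = 4.884 * 211.348904
      = 1032.228 V

1032.228 V


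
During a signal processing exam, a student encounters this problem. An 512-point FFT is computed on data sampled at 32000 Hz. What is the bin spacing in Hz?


DFT frequency resolution:
df = fs / N
   = 32000 / 512
   = 62.5 Hz

62.5 Hz


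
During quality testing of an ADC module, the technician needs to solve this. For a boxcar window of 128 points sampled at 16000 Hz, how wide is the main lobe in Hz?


Main lobe width for a rectangular window:
Width = 2 * fs / N
      = 2 * 16000 / 128
      = 32000 / 128
      = 250.0 Hz

250.0 Hz


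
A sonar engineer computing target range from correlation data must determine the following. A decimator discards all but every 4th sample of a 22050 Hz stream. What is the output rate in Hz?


Decimation reduces the sample rate:
fs_out = fs_in / M
       = 22050 / 4
       = 5512.5 Hz

5512.5 Hz


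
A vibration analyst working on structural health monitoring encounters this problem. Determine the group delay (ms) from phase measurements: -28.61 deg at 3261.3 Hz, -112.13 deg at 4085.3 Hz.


Group delay from phase difference:
tau = -d(phi)/d(omega)
d(phi) = -83.52 deg = -1.457699 rad
d(omega) = 2*pi*(4085.3 - 3261.3) = 5177.3447 rad/s
tau = -(-1.457699) / 5177.3447
    = 0.2816 ms

0.2816 ms


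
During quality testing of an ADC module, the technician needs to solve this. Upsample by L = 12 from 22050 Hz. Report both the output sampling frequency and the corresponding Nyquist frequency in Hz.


Step 1 — output sample rate after interpolation by L:
fs_out = L * fs_in = 12 * 22050 = 264600 Hz

Step 2 — Nyquist frequency of the output stream:
f_Nyq = fs_out / 2 = 264600 / 2 = 132300.0 Hz

fs_out = 264600 Hz; f_Nyquist = 132300.0 Hz


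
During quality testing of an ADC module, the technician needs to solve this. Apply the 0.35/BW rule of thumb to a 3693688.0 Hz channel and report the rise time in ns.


Rise time from bandwidth relationship:
tr = 0.35 / BW
   = 0.35 / 3693688.0
   = 9.475624362e-08 s
   = 94.7562 ns

94.7562 ns


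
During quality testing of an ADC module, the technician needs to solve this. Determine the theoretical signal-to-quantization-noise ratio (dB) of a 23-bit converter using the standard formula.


Theoretical SNR for a full-scale sinusoid:
SNR = 6.02 * N + 1.76
    = 6.02 * 23 + 1.76
    = 138.46 + 1.76
    = 140.22 dB

140.22 dB


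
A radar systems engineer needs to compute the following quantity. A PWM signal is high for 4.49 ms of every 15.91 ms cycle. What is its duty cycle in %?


Duty cycle as a percentage:
DC = (t_on / T) * 100
   = (4.49 / 15.91) * 100
   = 0.282212 * 100
   = 28.22 %

28.22 %


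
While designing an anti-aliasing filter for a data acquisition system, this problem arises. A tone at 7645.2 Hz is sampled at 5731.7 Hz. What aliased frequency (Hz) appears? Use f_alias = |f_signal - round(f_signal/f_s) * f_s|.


Compute the nearest integer multiple of fs to the signal:
n = round(7645.2 / 5731.7) = 1
f_alias = |7645.2 - 1 * 5731.7|
        = |7645.2 - 5731.7|
        = 1913.5 Hz

1913.5


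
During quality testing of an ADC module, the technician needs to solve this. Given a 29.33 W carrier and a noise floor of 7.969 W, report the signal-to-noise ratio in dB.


SNR in decibels:
SNR = 10 * log10(Ps / Pn)
    = 10 * log10(29.33 / 7.969)
    = 10 * log10(3.6805)
    = 10 * 0.5659
    = 5.66 dB

5.66 dB


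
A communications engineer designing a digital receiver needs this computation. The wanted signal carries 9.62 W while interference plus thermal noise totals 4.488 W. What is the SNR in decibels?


SNR in decibels:
SNR = 10 * log10(Ps / Pn)
    = 10 * log10(9.62 / 4.488)
    = 10 * log10(2.1435)
    = 10 * 0.3311
    = 3.31 dB

3.31 dB


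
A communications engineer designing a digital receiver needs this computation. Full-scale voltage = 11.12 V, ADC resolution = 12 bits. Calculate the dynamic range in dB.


Dynamic range from full-scale to LSB:
V_min = V_max / 2^bits = 11.12 / 2^12
DR = 20 * log10(V_max / V_min)
   = 20 * log10(2^12)
   = 20 * 12 * log10(2)
   = 72.25 dB

72.25 dB


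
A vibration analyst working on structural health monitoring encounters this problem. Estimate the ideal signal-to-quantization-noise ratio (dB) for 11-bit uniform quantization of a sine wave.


Theoretical SNR for a full-scale sinusoid:
SNR = 6.02 * N + 1.76
    = 6.02 * 11 + 1.76
    = 66.22 + 1.76
    = 67.98 dB

67.98 dB


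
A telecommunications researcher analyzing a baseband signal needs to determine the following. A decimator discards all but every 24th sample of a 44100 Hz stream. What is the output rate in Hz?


Decimation reduces the sample rate:
fs_out = fs_in / M
       = 44100 / 24
       = 1837.5 Hz

1837.5 Hz


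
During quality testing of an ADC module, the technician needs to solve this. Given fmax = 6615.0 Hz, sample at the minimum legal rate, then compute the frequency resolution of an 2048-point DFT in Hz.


Step 1 — Nyquist sampling rate:
fs = 2 * fmax = 2 * 6615.0 = 13230.0 Hz

Step 2 — DFT bin spacing:
df = fs / N = 13230.0 / 2048 = 6.46 Hz

6.46 Hz


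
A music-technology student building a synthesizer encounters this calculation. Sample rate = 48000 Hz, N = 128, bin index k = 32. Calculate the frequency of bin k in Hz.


Frequency of DFT bin k:
f_k = k * fs / N
    = 32 * 48000 / 128
    = 1536000 / 128
    = 12000.0 Hz

12000.0 Hz


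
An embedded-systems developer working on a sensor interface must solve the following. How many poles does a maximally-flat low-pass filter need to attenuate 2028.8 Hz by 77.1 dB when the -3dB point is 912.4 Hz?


Butterworth filter order formula:
n = log10(10^(A/10) - 1) / (2 * log10(f_stop/f_pass))
10^(77.1/10) - 1 = 51286137.3991
f_stop/f_pass = 2028.8 / 912.4 = 2.2236
n = 11.1078 -> ceil = 12

12


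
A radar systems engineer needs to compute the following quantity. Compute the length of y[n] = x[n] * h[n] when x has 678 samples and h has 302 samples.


Linear convolution output length:
L = N + M - 1
  = 678 + 302 - 1
  = 979 samples

979


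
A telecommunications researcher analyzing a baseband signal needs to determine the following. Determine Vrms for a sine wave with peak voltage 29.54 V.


RMS voltage for a sinusoidal waveform:
V_rms = V_peak / sqrt(2)
      = 29.54 / 1.414214
      = 20.888 V

20.888 V


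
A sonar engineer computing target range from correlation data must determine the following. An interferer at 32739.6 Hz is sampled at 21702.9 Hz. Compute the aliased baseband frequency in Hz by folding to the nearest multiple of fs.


Compute the nearest integer multiple of fs to the signal:
n = round(32739.6 / 21702.9) = 2
f_alias = |32739.6 - 2 * 21702.9|
        = |32739.6 - 43405.8|
        = 10666.2 Hz

10666.2


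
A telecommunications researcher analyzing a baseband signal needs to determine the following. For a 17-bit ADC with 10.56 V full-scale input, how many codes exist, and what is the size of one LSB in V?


Step 1 — number of quantization levels:
L = 2^N = 2^17 = 131072

Step 2 — LSB step size:
delta = Vfs / L
      = 10.56 / 131072
      = 8.057e-05 V

Levels = 131072; step size = 8.057e-05 V


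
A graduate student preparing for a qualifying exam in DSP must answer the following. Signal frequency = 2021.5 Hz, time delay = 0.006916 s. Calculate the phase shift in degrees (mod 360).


Phase shift from frequency and time delay:
phi = 360 * f * t_delay
    = 360 * 2021.5 * 0.006916
    = 5033.05 degrees
    mod 360 = 353.05 degrees

353.05 degrees


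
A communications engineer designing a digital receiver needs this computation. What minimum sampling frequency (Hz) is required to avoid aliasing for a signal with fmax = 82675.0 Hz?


The Nyquist rate is twice the maximum frequency component.
fs_min = 2 * fmax
      = 2 * 82675.0
      = 165350.0 Hz

165350.0


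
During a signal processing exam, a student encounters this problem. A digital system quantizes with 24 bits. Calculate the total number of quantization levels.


Number of quantization levels = 2^N
= 2^24
= 16777216

16777216


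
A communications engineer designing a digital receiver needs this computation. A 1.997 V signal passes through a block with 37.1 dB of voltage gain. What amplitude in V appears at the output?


Output voltage from dB gain:
V_out = V_in * 10^(gain_dB / 20)
      = 1.997 * 10^(37.1 / 20)
      = 1.997 * 71.614341
      = 143.0138 V

143.0138 V


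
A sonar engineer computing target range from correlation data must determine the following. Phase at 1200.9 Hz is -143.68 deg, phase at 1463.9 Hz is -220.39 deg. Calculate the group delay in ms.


Group delay from phase difference:
tau = -d(phi)/d(omega)
d(phi) = -76.71 deg = -1.338842 rad
d(omega) = 2*pi*(1463.9 - 1200.9) = 1652.4777 rad/s
tau = -(-1.338842) / 1652.4777
    = 0.8102 ms

0.8102 ms


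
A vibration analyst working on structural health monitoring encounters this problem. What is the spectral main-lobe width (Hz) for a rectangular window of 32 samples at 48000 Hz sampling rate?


Main lobe width for a rectangular window:
Width = 2 * fs / N
      = 2 * 48000 / 32
      = 96000 / 32
      = 3000.0 Hz

3000.0 Hz


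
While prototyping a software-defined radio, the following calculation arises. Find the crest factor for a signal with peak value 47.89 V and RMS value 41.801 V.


Crest factor is the ratio of peak to RMS:
CF = V_peak / V_rms
   = 47.89 / 41.801
   = 1.1457

1.1457


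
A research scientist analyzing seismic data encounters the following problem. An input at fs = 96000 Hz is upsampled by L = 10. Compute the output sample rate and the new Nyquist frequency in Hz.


Step 1 — output sample rate after interpolation by L:
fs_out = L * fs_in = 10 * 96000 = 960000 Hz

Step 2 — Nyquist frequency of the output stream:
f_Nyq = fs_out / 2 = 960000 / 2 = 480000.0 Hz

fs_out = 960000 Hz; f_Nyquist = 480000.0 Hz


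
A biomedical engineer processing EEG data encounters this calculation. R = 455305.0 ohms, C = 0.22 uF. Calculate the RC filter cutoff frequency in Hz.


Cutoff frequency of a first-order RC filter:
fc = 1 / (2 * pi * R * C)
C = 0.22 uF = 2.2e-07 F
fc = 1 / (2 * pi * 455305.0 * 2.2e-07)
   = 1 / 0.62936845098279
   = 1.588894 Hz

1.588894 Hz


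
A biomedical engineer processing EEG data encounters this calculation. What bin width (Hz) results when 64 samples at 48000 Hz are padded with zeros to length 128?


Frequency resolution after zero-padding:
N_padded = 64 * 2 = 128
df = fs / N_padded
   = 48000 / 128
   = 375.0 Hz

375.0 Hz


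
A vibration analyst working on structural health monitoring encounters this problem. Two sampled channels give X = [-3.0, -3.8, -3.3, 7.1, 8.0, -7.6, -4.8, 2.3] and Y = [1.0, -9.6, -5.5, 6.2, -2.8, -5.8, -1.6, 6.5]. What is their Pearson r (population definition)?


Pearson correlation coefficient (population):
r = cov(X,Y) / (std(X) * std(Y))
Mean X = -0.6375, Mean Y = -1.45
Cov(X,Y) = 16.570625
Std(X) = 5.380274, Std(Y) = 5.377267
r = 0.5728

0.5728


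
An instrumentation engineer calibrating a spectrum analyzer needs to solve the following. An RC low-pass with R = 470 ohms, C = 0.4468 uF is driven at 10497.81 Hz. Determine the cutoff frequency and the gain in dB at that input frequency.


Step 1 — cutoff frequency:
fc = 1 / (2*pi*R*C)
C = 0.4468 uF = 4.468e-07 F
fc = 1 / (2*pi*470*4.468e-07)
   = 757.895 Hz

Step 2 — magnitude at f = 10497.81 Hz:
|H(f)| = 1 / sqrt(1 + (f/fc)^2)
f/fc = 10497.81 / 757.895 = 13.851272
|H| = 1 / sqrt(1 + 191.857736) = 0.0720081
|H|_dB = 20*log10(0.0720081) = -22.85 dB

fc = 757.895 Hz; |H(10497.81 Hz)| = -22.85 dB


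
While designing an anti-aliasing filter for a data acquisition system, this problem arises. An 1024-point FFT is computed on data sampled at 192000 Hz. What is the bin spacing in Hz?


DFT frequency resolution:
df = fs / N
   = 192000 / 1024
   = 187.5 Hz

187.5 Hz


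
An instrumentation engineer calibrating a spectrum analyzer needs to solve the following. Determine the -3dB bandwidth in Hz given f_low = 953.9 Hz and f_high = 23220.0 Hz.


Bandwidth is the difference of -3dB frequencies:
BW = f_high - f_low
   = 23220.0 - 953.9
   = 22266.1 Hz

22266.1 Hz


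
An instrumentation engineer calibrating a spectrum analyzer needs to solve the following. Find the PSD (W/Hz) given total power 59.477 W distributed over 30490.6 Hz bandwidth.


Power spectral density:
PSD = P / BW
    = 59.477 / 30490.6
    = 0.00195067 W/Hz

0.00195067 W/Hz


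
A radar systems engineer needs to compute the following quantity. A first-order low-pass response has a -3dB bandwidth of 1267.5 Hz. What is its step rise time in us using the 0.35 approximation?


Rise time from bandwidth relationship:
tr = 0.35 / BW
   = 0.35 / 1267.5
   = 0.0002761341223 s
   = 276.1341 us

276.1341 us


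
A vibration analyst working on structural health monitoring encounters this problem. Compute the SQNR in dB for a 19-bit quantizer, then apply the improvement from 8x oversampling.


Step 1 — baseline SQNR at Nyquist:
SQNR_base = 6.02*N + 1.76
          = 6.02*19 + 1.76
          = 116.14 dB

Step 2 — oversampling processing gain:
G = 10*log10(OSR) = 10*log10(8) = 9.03 dB

Step 3 — total:
SQNR_total = 116.14 + 9.03 = 125.17 dB

Base SQNR = 116.14 dB; oversampled SQNR = 125.17 dB


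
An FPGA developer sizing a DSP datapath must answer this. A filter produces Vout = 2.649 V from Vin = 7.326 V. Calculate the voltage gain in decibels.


Voltage gain in dB:
G = 20 * log10(Vout / Vin)
  = 20 * log10(2.649 / 7.326)
  = 20 * log10(0.361589)
  = 20 * -0.441785
  = -8.84 dB

-8.84 dB


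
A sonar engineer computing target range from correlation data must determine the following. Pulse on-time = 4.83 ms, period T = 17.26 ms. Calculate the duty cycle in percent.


Duty cycle as a percentage:
DC = (t_on / T) * 100
   = (4.83 / 17.26) * 100
   = 0.279838 * 100
   = 27.98 %

27.98 %


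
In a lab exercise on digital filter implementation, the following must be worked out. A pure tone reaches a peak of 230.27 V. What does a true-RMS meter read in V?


RMS voltage for a sinusoidal waveform:
V_rms = V_peak / sqrt(2)
      = 230.27 / 1.414214
      = 162.825 V

162.825 V


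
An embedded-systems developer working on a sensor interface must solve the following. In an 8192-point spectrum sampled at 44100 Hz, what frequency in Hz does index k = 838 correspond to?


Frequency of DFT bin k:
f_k = k * fs / N
    = 838 * 44100 / 8192
    = 36955800 / 8192
    = 4511.206 Hz

4511.206 Hz


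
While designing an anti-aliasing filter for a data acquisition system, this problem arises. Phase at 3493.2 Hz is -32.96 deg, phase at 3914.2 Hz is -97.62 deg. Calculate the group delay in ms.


Group delay from phase difference:
tau = -d(phi)/d(omega)
d(phi) = -64.66 deg = -1.12853 rad
d(omega) = 2*pi*(3914.2 - 3493.2) = 2645.221 rad/s
tau = -(-1.12853) / 2645.221
    = 0.4266 ms

0.4266 ms


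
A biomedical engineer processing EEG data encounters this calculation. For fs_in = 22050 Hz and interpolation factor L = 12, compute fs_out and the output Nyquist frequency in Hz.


Step 1 — output sample rate after interpolation by L:
fs_out = L * fs_in = 12 * 22050 = 264600 Hz

Step 2 — Nyquist frequency of the output stream:
f_Nyq = fs_out / 2 = 264600 / 2 = 132300.0 Hz

fs_out = 264600 Hz; f_Nyquist = 132300.0 Hz


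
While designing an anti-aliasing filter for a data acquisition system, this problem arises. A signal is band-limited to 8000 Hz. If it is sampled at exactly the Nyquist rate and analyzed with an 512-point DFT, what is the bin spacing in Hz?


Step 1 — Nyquist sampling rate:
fs = 2 * fmax = 2 * 8000 = 16000 Hz

Step 2 — DFT bin spacing:
df = fs / N = 16000 / 512 = 31.25 Hz

31.25 Hz


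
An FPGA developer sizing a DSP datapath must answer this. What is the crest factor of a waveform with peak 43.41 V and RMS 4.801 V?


Crest factor is the ratio of peak to RMS:
CF = V_peak / V_rms
   = 43.41 / 4.801
   = 9.0419

9.0419


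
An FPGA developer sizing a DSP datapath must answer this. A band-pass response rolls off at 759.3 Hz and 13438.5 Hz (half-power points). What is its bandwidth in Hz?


Bandwidth is the difference of -3dB frequencies:
BW = f_high - f_low
   = 13438.5 - 759.3
   = 12679.2 Hz

12679.2 Hz


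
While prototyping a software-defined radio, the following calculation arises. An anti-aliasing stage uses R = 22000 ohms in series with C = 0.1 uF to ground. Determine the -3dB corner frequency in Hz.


Cutoff frequency of a first-order RC filter:
fc = 1 / (2 * pi * R * C)
C = 0.1 uF = 1e-07 F
fc = 1 / (2 * pi * 22000 * 1e-07)
   = 1 / 0.013823007675795
   = 72.343156 Hz

72.343156 Hz


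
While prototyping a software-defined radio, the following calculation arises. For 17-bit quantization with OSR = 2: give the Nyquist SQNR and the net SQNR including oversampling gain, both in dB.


Step 1 — baseline SQNR at Nyquist:
SQNR_base = 6.02*N + 1.76
          = 6.02*17 + 1.76
          = 104.1 dB

Step 2 — oversampling processing gain:
G = 10*log10(OSR) = 10*log10(2) = 3.01 dB

Step 3 — total:
SQNR_total = 104.1 + 3.01 = 107.11 dB

Base SQNR = 104.1 dB; oversampled SQNR = 107.11 dB


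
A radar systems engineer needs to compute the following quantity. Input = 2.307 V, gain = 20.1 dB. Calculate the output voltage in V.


Output voltage from dB gain:
V_out = V_in * 10^(gain_dB / 20)
      = 2.307 * 10^(20.1 / 20)
      = 2.307 * 10.115795
      = 23.3371 V

23.3371 V


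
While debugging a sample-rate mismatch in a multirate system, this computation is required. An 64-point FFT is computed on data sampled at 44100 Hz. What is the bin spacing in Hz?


DFT frequency resolution:
df = fs / N
   = 44100 / 64
   = 689.0625 Hz

689.0625 Hz


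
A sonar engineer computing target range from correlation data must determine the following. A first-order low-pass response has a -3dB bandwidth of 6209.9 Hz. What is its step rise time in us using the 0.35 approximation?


Rise time from bandwidth relationship:
tr = 0.35 / BW
   = 0.35 / 6209.9
   = 5.636161613e-05 s
   = 56.3616 us

56.3616 us


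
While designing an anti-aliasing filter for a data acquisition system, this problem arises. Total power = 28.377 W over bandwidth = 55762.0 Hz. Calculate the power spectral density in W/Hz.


Power spectral density:
PSD = P / BW
    = 28.377 / 55762.0
    = 0.00050889 W/Hz

0.00050889 W/Hz


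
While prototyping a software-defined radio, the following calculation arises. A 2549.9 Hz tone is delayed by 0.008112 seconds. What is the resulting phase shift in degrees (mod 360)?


Phase shift from frequency and time delay:
phi = 360 * f * t_delay
    = 360 * 2549.9 * 0.008112
    = 7446.52 degrees
    mod 360 = 246.52 degrees

246.52 degrees


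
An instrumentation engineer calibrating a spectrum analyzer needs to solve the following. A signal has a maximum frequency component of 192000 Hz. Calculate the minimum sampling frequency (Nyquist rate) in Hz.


The Nyquist rate is twice the maximum frequency component.
fs_min = 2 * fmax
      = 2 * 192000
      = 384000 Hz

384000


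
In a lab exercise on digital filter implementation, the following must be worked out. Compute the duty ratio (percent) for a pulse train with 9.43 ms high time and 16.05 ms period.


Duty cycle as a percentage:
DC = (t_on / T) * 100
   = (9.43 / 16.05) * 100
   = 0.587539 * 100
   = 58.75 %

58.75 %


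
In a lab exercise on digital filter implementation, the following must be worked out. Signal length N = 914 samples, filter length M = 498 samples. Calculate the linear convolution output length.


Linear convolution output length:
L = N + M - 1
  = 914 + 498 - 1
  = 1411 samples

1411


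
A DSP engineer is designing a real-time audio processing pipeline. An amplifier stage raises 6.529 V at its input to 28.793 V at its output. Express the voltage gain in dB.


Voltage gain in dB:
G = 20 * log10(Vout / Vin)
  = 20 * log10(28.793 / 6.529)
  = 20 * log10(4.410017)
  = 20 * 0.64444
  = 12.89 dB

12.89 dB


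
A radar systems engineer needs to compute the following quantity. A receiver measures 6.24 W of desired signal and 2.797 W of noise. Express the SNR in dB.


SNR in decibels:
SNR = 10 * log10(Ps / Pn)
    = 10 * log10(6.24 / 2.797)
    = 10 * log10(2.231)
    = 10 * 0.3485
    = 3.48 dB

3.48 dB


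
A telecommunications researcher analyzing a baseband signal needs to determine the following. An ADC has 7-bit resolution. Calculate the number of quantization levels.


Number of quantization levels = 2^N
= 2^7
= 128

128


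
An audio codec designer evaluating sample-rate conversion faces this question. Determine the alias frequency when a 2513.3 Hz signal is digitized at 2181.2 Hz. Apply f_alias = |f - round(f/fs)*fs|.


Compute the nearest integer multiple of fs to the signal:
n = round(2513.3 / 2181.2) = 1
f_alias = |2513.3 - 1 * 2181.2|
        = |2513.3 - 2181.2|
        = 332.1 Hz

332.1


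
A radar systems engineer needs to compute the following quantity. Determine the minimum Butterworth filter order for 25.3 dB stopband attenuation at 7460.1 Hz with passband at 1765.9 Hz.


Butterworth filter order formula:
n = log10(10^(A/10) - 1) / (2 * log10(f_stop/f_pass))
10^(25.3/10) - 1 = 337.8442
f_stop/f_pass = 7460.1 / 1765.9 = 4.2245
n = 2.0205 -> ceil = 3

3


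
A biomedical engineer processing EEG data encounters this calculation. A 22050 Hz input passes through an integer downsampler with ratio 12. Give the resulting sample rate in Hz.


Decimation reduces the sample rate:
fs_out = fs_in / M
       = 22050 / 12
       = 1837.5 Hz

1837.5 Hz


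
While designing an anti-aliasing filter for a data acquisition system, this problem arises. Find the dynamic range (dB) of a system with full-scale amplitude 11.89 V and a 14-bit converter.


Dynamic range from full-scale to LSB:
V_min = V_max / 2^bits = 11.89 / 2^14
DR = 20 * log10(V_max / V_min)
   = 20 * log10(2^14)
   = 20 * 14 * log10(2)
   = 84.29 dB

84.29 dB


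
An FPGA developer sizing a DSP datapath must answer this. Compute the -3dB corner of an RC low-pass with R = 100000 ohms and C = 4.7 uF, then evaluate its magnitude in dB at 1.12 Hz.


Step 1 — cutoff frequency:
fc = 1 / (2*pi*R*C)
C = 4.7 uF = 4.7e-06 F
fc = 1 / (2*pi*100000*4.7e-06)
   = 0.338628 Hz

Step 2 — magnitude at f = 1.12 Hz:
|H(f)| = 1 / sqrt(1 + (f/fc)^2)
f/fc = 1.12 / 0.338628 = 3.307464
|H| = 1 / sqrt(1 + 10.939318) = 0.2894078
|H|_dB = 20*log10(0.2894078) = -10.77 dB

fc = 0.338628 Hz; |H(1.12 Hz)| = -10.77 dB


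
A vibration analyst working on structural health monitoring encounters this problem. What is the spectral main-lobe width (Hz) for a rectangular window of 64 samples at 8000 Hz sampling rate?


Main lobe width for a rectangular window:
Width = 2 * fs / N
      = 2 * 8000 / 64
      = 16000 / 64
      = 250.0 Hz

250.0 Hz


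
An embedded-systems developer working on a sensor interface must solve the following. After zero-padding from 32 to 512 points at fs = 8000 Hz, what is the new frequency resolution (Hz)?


Frequency resolution after zero-padding:
N_padded = 32 * 16 = 512
df = fs / N_padded
   = 8000 / 512
   = 15.625 Hz

15.625 Hz


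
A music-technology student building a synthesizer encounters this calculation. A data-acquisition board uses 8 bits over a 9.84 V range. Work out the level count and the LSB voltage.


Step 1 — number of quantization levels:
L = 2^N = 2^8 = 256

Step 2 — LSB step size:
delta = Vfs / L
      = 9.84 / 256
      = 0.0384375 V

Levels = 256; step size = 0.0384375 V


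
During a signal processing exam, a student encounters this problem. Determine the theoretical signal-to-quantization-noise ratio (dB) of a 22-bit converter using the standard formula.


Theoretical SNR for a full-scale sinusoid:
SNR = 6.02 * N + 1.76
    = 6.02 * 22 + 1.76
    = 132.44 + 1.76
    = 134.2 dB

134.2 dB


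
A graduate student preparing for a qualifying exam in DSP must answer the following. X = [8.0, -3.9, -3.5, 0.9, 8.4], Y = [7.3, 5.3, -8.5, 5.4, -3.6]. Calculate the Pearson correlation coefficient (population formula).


Pearson correlation coefficient (population):
r = cov(X,Y) / (std(X) * std(Y))
Mean X = 1.98, Mean Y = 1.18
Cov(X,Y) = 6.0836
Std(X) = 5.352158, Std(Y) = 6.144721
r = 0.185

0.185


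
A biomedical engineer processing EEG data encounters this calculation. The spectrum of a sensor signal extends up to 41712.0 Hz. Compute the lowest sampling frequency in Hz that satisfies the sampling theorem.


The Nyquist rate is twice the maximum frequency component.
fs_min = 2 * fmax
      = 2 * 41712.0
      = 83424.0 Hz

83424.0


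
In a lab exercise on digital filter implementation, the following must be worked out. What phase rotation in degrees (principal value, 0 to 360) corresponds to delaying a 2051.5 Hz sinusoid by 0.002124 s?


Phase shift from frequency and time delay:
phi = 360 * f * t_delay
    = 360 * 2051.5 * 0.002124
    = 1568.66 degrees
    mod 360 = 128.66 degrees

128.66 degrees


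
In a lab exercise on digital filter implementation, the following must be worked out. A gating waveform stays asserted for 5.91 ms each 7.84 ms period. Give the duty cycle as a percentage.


Duty cycle as a percentage:
DC = (t_on / T) * 100
   = (5.91 / 7.84) * 100
   = 0.753827 * 100
   = 75.38 %

75.38 %


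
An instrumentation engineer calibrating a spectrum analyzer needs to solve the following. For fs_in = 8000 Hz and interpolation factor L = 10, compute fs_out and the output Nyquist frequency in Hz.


Step 1 — output sample rate after interpolation by L:
fs_out = L * fs_in = 10 * 8000 = 80000 Hz

Step 2 — Nyquist frequency of the output stream:
f_Nyq = fs_out / 2 = 80000 / 2 = 40000.0 Hz

fs_out = 80000 Hz; f_Nyquist = 40000.0 Hz


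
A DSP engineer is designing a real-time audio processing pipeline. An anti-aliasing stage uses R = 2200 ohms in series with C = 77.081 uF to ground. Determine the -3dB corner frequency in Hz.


Cutoff frequency of a first-order RC filter:
fc = 1 / (2 * pi * R * C)
C = 77.081 uF = 7.7081e-05 F
fc = 1 / (2 * pi * 2200 * 7.7081e-05)
   = 1 / 1.065491254658
   = 0.938534 Hz

0.938534 Hz


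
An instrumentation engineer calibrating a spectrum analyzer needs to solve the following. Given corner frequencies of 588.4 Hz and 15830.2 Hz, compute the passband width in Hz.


Bandwidth is the difference of -3dB frequencies:
BW = f_high - f_low
   = 15830.2 - 588.4
   = 15241.8 Hz

15241.8 Hz


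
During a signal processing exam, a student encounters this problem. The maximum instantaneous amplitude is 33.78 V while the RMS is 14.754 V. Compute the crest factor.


Crest factor is the ratio of peak to RMS:
CF = V_peak / V_rms
   = 33.78 / 14.754
   = 2.2895

2.2895


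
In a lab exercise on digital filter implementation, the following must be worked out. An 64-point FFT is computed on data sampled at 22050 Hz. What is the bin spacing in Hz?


DFT frequency resolution:
df = fs / N
   = 22050 / 64
   = 344.5312 Hz

344.5312 Hz


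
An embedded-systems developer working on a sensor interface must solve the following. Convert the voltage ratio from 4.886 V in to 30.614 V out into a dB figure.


Voltage gain in dB:
G = 20 * log10(Vout / Vin)
  = 20 * log10(30.614 / 4.886)
  = 20 * log10(6.265657)
  = 20 * 0.796967
  = 15.94 dB

15.94 dB


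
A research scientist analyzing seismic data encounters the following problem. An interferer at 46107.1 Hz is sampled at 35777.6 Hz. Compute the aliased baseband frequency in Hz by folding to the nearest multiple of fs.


Compute the nearest integer multiple of fs to the signal:
n = round(46107.1 / 35777.6) = 1
f_alias = |46107.1 - 1 * 35777.6|
        = |46107.1 - 35777.6|
        = 10329.5 Hz

10329.5


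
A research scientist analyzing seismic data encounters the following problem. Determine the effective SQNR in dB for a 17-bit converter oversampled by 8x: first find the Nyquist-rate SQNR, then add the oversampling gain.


Step 1 — baseline SQNR at Nyquist:
SQNR_base = 6.02*N + 1.76
          = 6.02*17 + 1.76
          = 104.1 dB

Step 2 — oversampling processing gain:
G = 10*log10(OSR) = 10*log10(8) = 9.03 dB

Step 3 — total:
SQNR_total = 104.1 + 9.03 = 113.13 dB

Base SQNR = 104.1 dB; oversampled SQNR = 113.13 dB


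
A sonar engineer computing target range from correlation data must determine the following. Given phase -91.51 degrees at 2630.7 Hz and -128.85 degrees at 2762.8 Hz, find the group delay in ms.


Group delay from phase difference:
tau = -d(phi)/d(omega)
d(phi) = -37.34 deg = -0.651706 rad
d(omega) = 2*pi*(2762.8 - 2630.7) = 830.0088 rad/s
tau = -(-0.651706) / 830.0088
    = 0.7852 ms

0.7852 ms


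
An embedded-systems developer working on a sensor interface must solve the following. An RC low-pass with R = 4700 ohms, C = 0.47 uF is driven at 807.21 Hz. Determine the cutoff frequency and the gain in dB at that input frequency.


Step 1 — cutoff frequency:
fc = 1 / (2*pi*R*C)
C = 0.47 uF = 4.7e-07 F
fc = 1 / (2*pi*4700*4.7e-07)
   = 72.0484 Hz

Step 2 — magnitude at f = 807.21 Hz:
|H(f)| = 1 / sqrt(1 + (f/fc)^2)
f/fc = 807.21 / 72.0484 = 11.203719
|H| = 1 / sqrt(1 + 125.523319) = 0.0889027
|H|_dB = 20*log10(0.0889027) = -21.02 dB

fc = 72.0484 Hz; |H(807.21 Hz)| = -21.02 dB
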